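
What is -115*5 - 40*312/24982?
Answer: -7188565/12491 ≈ -575.50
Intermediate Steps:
-115*5 - 40*312/24982 = -575 - 12480*1/24982 = -575 - 6240/12491 = -7188565/12491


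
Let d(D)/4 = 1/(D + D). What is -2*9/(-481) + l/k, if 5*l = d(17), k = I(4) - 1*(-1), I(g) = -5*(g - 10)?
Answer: 48392/1267435 ≈ 0.038181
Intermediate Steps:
d(D) = 2/D (d(D) = 4/(D + D) = 4/((2*D)) = 4*(1/(2*D)) = 2/D)
I(g) = 50 - 5*g (I(g) = -5*(-10 + g) = 50 - 5*g)
k = 31 (k = (50 - 5*4) - 1*(-1) = (50 - 20) + 1 = 30 + 1 = 31)
l = 2/85 (l = (2/17)/5 = (2*(1/17))/5 = (⅕)*(2/17) = 2/85 ≈ 0.023529)
-2*9/(-481) + l/k = -2*9/(-481) + (2/85)/31 = -18*(-1/481) + (2/85)*(1/31) = 18/481 + 2/2635 = 48392/1267435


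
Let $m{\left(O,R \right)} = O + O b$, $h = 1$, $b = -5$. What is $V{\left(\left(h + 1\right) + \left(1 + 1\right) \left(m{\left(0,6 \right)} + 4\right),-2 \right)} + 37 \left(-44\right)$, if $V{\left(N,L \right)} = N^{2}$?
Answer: $-1528$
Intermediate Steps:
$m{\left(O,R \right)} = - 4 O$ ($m{\left(O,R \right)} = O + O \left(-5\right) = O - 5 O = - 4 O$)
$V{\left(\left(h + 1\right) + \left(1 + 1\right) \left(m{\left(0,6 \right)} + 4\right),-2 \right)} + 37 \left(-44\right) = \left(\left(1 + 1\right) + \left(1 + 1\right) \left(\left(-4\right) 0 + 4\right)\right)^{2} + 37 \left(-44\right) = \left(2 + 2 \left(0 + 4\right)\right)^{2} - 1628 = \left(2 + 2 \cdot 4\right)^{2} - 1628 = \left(2 + 8\right)^{2} - 1628 = 10^{2} - 1628 = 100 - 1628 = -1528$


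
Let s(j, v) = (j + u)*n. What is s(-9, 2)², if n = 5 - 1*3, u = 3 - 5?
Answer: 484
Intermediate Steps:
u = -2
n = 2 (n = 5 - 3 = 2)
s(j, v) = -4 + 2*j (s(j, v) = (j - 2)*2 = (-2 + j)*2 = -4 + 2*j)
s(-9, 2)² = (-4 + 2*(-9))² = (-4 - 18)² = (-22)² = 484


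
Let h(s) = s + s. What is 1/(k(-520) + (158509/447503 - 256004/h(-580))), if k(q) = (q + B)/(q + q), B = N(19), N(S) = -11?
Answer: 13496690480/2990298238449 ≈ 0.0045135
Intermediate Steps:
B = -11
h(s) = 2*s
k(q) = (-11 + q)/(2*q) (k(q) = (q - 11)/(q + q) = (-11 + q)/((2*q)) = (-11 + q)*(1/(2*q)) = (-11 + q)/(2*q))
1/(k(-520) + (158509/447503 - 256004/h(-580))) = 1/((1/2)*(-11 - 520)/(-520) + (158509/447503 - 256004/(2*(-580)))) = 1/((1/2)*(-1/520)*(-531) + (158509*(1/447503) - 256004/(-1160))) = 1/(531/1040 + (158509/447503 - 256004*(-1/1160))) = 1/(531/1040 + (158509/447503 + 64001/290)) = 1/(531/1040 + 28686607113/129775870) = 1/(2990298238449/13496690480) = 13496690480/2990298238449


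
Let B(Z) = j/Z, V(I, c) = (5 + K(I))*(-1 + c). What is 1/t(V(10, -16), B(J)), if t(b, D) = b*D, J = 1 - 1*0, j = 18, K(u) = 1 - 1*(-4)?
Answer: -1/3060 ≈ -0.00032680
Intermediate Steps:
K(u) = 5 (K(u) = 1 + 4 = 5)
V(I, c) = -10 + 10*c (V(I, c) = (5 + 5)*(-1 + c) = 10*(-1 + c) = -10 + 10*c)
J = 1 (J = 1 + 0 = 1)
B(Z) = 18/Z
t(b, D) = D*b
1/t(V(10, -16), B(J)) = 1/((18/1)*(-10 + 10*(-16))) = 1/((18*1)*(-10 - 160)) = 1/(18*(-170)) = 1/(-3060) = -1/3060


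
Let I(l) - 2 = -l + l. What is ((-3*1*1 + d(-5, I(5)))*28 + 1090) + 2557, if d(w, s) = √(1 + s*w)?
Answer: 3563 + 84*I ≈ 3563.0 + 84.0*I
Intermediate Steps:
I(l) = 2 (I(l) = 2 + (-l + l) = 2 + 0 = 2)
((-3*1*1 + d(-5, I(5)))*28 + 1090) + 2557 = ((-3*1*1 + √(1 + 2*(-5)))*28 + 1090) + 2557 = ((-3*1 + √(1 - 10))*28 + 1090) + 2557 = ((-3 + √(-9))*28 + 1090) + 2557 = ((-3 + 3*I)*28 + 1090) + 2557 = ((-84 + 84*I) + 1090) + 2557 = (1006 + 84*I) + 2557 = 3563 + 84*I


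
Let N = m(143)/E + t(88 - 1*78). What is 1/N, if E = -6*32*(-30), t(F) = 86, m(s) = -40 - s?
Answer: 1920/165059 ≈ 0.011632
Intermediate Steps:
E = 5760 (E = -192*(-30) = 5760)
N = 165059/1920 (N = (-40 - 1*143)/5760 + 86 = (-40 - 143)*(1/5760) + 86 = -183*1/5760 + 86 = -61/1920 + 86 = 165059/1920 ≈ 85.968)
1/N = 1/(165059/1920) = 1920/165059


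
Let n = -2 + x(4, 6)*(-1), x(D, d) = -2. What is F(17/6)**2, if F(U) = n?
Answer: 0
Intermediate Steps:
n = 0 (n = -2 - 2*(-1) = -2 + 2 = 0)
F(U) = 0
F(17/6)**2 = 0**2 = 0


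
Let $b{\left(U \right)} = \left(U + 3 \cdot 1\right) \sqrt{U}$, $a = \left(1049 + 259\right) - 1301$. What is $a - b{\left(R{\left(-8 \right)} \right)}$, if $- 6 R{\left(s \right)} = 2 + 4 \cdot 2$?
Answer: $7 - \frac{4 i \sqrt{15}}{9} \approx 7.0 - 1.7213 i$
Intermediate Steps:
$R{\left(s \right)} = - \frac{5}{3}$ ($R{\left(s \right)} = - \frac{2 + 4 \cdot 2}{6} = - \frac{2 + 8}{6} = \left(- \frac{1}{6}\right) 10 = - \frac{5}{3}$)
$a = 7$ ($a = 1308 - 1301 = 7$)
$b{\left(U \right)} = \sqrt{U} \left(3 + U\right)$ ($b{\left(U \right)} = \left(U + 3\right) \sqrt{U} = \left(3 + U\right) \sqrt{U} = \sqrt{U} \left(3 + U\right)$)
$a - b{\left(R{\left(-8 \right)} \right)} = 7 - \sqrt{- \frac{5}{3}} \left(3 - \frac{5}{3}\right) = 7 - \frac{i \sqrt{15}}{3} \cdot \frac{4}{3} = 7 - \frac{4 i \sqrt{15}}{9}$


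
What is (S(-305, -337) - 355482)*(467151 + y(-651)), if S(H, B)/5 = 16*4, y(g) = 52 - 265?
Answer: -165838633956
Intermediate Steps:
y(g) = -213
S(H, B) = 320 (S(H, B) = 5*(16*4) = 5*64 = 320)
(S(-305, -337) - 355482)*(467151 + y(-651)) = (320 - 355482)*(467151 - 213) = -355162*466938 = -165838633956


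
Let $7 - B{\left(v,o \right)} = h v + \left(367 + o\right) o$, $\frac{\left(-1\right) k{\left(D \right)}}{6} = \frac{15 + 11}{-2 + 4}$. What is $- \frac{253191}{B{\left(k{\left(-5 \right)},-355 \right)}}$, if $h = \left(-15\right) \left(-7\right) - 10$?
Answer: $- \frac{253191}{11677} \approx -21.683$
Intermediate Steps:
$h = 95$ ($h = 105 - 10 = 95$)
$k{\left(D \right)} = -78$ ($k{\left(D \right)} = - 6 \frac{15 + 11}{-2 + 4} = - 6 \cdot \frac{26}{2} = - 6 \cdot 26 \cdot \frac{1}{2} = \left(-6\right) 13 = -78$)
$B{\left(v,o \right)} = 7 - 95 v - o \left(367 + o\right)$ ($B{\left(v,o \right)} = 7 - \left(95 v + \left(367 + o\right) o\right) = 7 - \left(95 v + o \left(367 + o\right)\right) = 7 - 95 v - o \left(367 + o\right)$)
$- \frac{253191}{B{\left(k{\left(-5 \right)},-355 \right)}} = - \frac{253191}{7 - \left(-355\right)^{2} - -130285 - -7410} = - \frac{253191}{7 - 126025 + 130285 + 7410} = - \frac{253191}{11677}$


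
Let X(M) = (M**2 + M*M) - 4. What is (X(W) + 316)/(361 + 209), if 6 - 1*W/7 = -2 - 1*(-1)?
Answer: 2557/285 ≈ 8.9719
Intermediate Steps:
W = 49 (W = 42 - 7*(-2 - 1*(-1)) = 42 - 7*(-2 + 1) = 42 - 7*(-1) = 42 + 7 = 49)
X(M) = -4 + 2*M**2 (X(M) = (M**2 + M**2) - 4 = 2*M**2 - 4 = -4 + 2*M**2)
(X(W) + 316)/(361 + 209) = ((-4 + 2*49**2) + 316)/(361 + 209) = ((-4 + 2*2401) + 316)/570 = ((-4 + 4802) + 316)*(1/570) = (4798 + 316)*(1/570) = 5114*(1/570) = 2557/285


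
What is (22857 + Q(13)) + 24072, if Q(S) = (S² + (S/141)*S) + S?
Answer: 6642820/141 ≈ 47112.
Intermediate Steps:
Q(S) = S + 142*S²/141 (Q(S) = (S² + (S*(1/141))*S) + S = (S² + (S/141)*S) + S = (S² + S²/141) + S = 142*S²/141 + S = S + 142*S²/141)
(22857 + Q(13)) + 24072 = (22857 + (1/141)*13*(141 + 142*13)) + 24072 = (22857 + (1/141)*13*(141 + 1846)) + 24072 = (22857 + (1/141)*13*1987) + 24072 = (22857 + 25831/141) + 24072 = 3248668/141 + 24072 = 6642820/141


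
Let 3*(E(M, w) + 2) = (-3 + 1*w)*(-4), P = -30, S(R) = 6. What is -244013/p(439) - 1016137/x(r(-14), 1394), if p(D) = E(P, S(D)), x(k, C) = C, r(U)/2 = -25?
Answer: 83514325/2091 ≈ 39940.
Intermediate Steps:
r(U) = -50 (r(U) = 2*(-25) = -50)
E(M, w) = 2 - 4*w/3 (E(M, w) = -2 + ((-3 + 1*w)*(-4))/3 = -2 + ((-3 + w)*(-4))/3 = -2 + (12 - 4*w)/3 = -2 + (4 - 4*w/3) = 2 - 4*w/3)
p(D) = -6 (p(D) = 2 - 4/3*6 = 2 - 8 = -6)
-244013/p(439) - 1016137/x(r(-14), 1394) = -244013/(-6) - 1016137/1394 = -244013*(-⅙) - 1016137*1/1394 = 244013/6 - 1016137/1394 = 83514325/2091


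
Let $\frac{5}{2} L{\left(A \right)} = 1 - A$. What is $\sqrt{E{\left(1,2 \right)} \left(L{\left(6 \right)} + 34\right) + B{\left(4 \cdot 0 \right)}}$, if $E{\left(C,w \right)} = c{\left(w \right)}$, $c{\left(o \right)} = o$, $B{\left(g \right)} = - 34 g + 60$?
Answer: $2 \sqrt{31} \approx 11.136$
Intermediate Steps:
$L{\left(A \right)} = \frac{2}{5} - \frac{2 A}{5}$ ($L{\left(A \right)} = \frac{2 \left(1 - A\right)}{5} = \frac{2}{5} - \frac{2 A}{5}$)
$B{\left(g \right)} = 60 - 34 g$
$E{\left(C,w \right)} = w$
$\sqrt{E{\left(1,2 \right)} \left(L{\left(6 \right)} + 34\right) + B{\left(4 \cdot 0 \right)}} = \sqrt{2 \left(\left(\frac{2}{5} - \frac{12}{5}\right) + 34\right) + \left(60 - 34 \cdot 4 \cdot 0\right)} = \sqrt{2 \left(\left(\frac{2}{5} - \frac{12}{5}\right) + 34\right) + \left(60 - 0\right)} = \sqrt{2 \left(-2 + 34\right) + \left(60 + 0\right)} = \sqrt{2 \cdot 32 + 60} = \sqrt{64 + 60} = \sqrt{124} = 2 \sqrt{31}$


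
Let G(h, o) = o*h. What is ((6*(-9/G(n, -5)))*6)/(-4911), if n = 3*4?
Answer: -9/8185 ≈ -0.0010996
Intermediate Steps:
n = 12
G(h, o) = h*o
((6*(-9/G(n, -5)))*6)/(-4911) = ((6*(-9/(12*(-5))))*6)/(-4911) = ((6*(-9/(-60)))*6)*(-1/4911) = ((6*(-9*(-1/60)))*6)*(-1/4911) = ((6*(3/20))*6)*(-1/4911) = ((9/10)*6)*(-1/4911) = (27/5)*(-1/4911) = -9/8185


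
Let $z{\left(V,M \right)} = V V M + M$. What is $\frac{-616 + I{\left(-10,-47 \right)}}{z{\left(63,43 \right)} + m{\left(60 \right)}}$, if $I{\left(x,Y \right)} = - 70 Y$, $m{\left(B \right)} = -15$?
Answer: $\frac{382}{24385} \approx 0.015665$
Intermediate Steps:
$z{\left(V,M \right)} = M + M V^{2}$ ($z{\left(V,M \right)} = V^{2} M + M = M V^{2} + M = M + M V^{2}$)
$\frac{-616 + I{\left(-10,-47 \right)}}{z{\left(63,43 \right)} + m{\left(60 \right)}} = \frac{-616 - -3290}{43 \left(1 + 63^{2}\right) - 15} = \frac{-616 + 3290}{43 \left(1 + 3969\right) - 15} = \frac{2674}{43 \cdot 3970 - 15} = \frac{2674}{170710 - 15} = \frac{2674}{170695} = 2674 \cdot \frac{1}{170695} = \frac{382}{24385}$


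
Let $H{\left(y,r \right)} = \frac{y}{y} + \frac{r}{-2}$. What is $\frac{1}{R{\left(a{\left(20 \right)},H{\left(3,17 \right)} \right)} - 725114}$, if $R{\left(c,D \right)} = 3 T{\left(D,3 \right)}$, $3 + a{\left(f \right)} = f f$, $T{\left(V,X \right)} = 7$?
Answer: $- \frac{1}{725093} \approx -1.3791 \cdot 10^{-6}$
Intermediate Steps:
$a{\left(f \right)} = -3 + f^{2}$ ($a{\left(f \right)} = -3 + f f = -3 + f^{2}$)
$H{\left(y,r \right)} = 1 - \frac{r}{2}$ ($H{\left(y,r \right)} = 1 + r \left(- \frac{1}{2}\right) = 1 - \frac{r}{2}$)
$R{\left(c,D \right)} = 21$ ($R{\left(c,D \right)} = 3 \cdot 7 = 21$)
$\frac{1}{R{\left(a{\left(20 \right)},H{\left(3,17 \right)} \right)} - 725114} = \frac{1}{21 - 725114} = \frac{1}{-725093} = - \frac{1}{725093}$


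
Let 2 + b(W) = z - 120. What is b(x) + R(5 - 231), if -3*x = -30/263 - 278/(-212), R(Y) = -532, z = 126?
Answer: -528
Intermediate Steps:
x = -33377/83634 (x = -(-30/263 - 278/(-212))/3 = -(-30*1/263 - 278*(-1/212))/3 = -(-30/263 + 139/106)/3 = -1/3*33377/27878 = -33377/83634 ≈ -0.39908)
b(W) = 4 (b(W) = -2 + (126 - 120) = -2 + 6 = 4)
b(x) + R(5 - 231) = 4 - 532 = -528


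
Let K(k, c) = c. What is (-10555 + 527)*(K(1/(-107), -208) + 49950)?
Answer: -498812776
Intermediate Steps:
(-10555 + 527)*(K(1/(-107), -208) + 49950) = (-10555 + 527)*(-208 + 49950) = -10028*49742 = -498812776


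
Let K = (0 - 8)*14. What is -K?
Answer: 112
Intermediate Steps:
K = -112 (K = -8*14 = -112)
-K = -1*(-112) = 112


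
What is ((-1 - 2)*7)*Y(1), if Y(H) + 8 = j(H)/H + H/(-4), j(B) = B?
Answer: 609/4 ≈ 152.25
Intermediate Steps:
Y(H) = -7 - H/4 (Y(H) = -8 + (H/H + H/(-4)) = -8 + (1 + H*(-1/4)) = -8 + (1 - H/4) = -7 - H/4)
((-1 - 2)*7)*Y(1) = ((-1 - 2)*7)*(-7 - 1/4*1) = (-3*7)*(-7 - 1/4) = -21*(-29/4) = 609/4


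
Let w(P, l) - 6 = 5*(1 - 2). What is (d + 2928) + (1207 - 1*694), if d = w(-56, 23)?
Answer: 3442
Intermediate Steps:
w(P, l) = 1 (w(P, l) = 6 + 5*(1 - 2) = 6 + 5*(-1) = 6 - 5 = 1)
d = 1
(d + 2928) + (1207 - 1*694) = (1 + 2928) + (1207 - 1*694) = 2929 + (1207 - 694) = 2929 + 513 = 3442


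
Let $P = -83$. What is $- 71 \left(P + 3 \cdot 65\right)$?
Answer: $-7952$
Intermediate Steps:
$- 71 \left(P + 3 \cdot 65\right) = - 71 \left(-83 + 3 \cdot 65\right) = - 71 \left(-83 + 195\right) = \left(-71\right) 112 = -7952$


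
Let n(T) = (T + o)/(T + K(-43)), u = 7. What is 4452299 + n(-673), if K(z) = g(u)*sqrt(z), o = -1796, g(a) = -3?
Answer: 2018300035121/453316 - 7407*I*sqrt(43)/453316 ≈ 4.4523e+6 - 0.10715*I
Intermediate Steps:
K(z) = -3*sqrt(z)
n(T) = (-1796 + T)/(T - 3*I*sqrt(43)) (n(T) = (T - 1796)/(T - 3*I*sqrt(43)) = (-1796 + T)/(T - 3*I*sqrt(43)))
4452299 + n(-673) = 4452299 + (-1796 - 673)/(-673 - 3*I*sqrt(43)) = 4452299 - 2469/(-673 - 3*I*sqrt(43))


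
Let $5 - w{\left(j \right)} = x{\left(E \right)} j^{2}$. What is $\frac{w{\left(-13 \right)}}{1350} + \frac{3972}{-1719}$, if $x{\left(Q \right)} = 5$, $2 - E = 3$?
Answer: $- \frac{25208}{8595} \approx -2.9329$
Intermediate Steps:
$E = -1$ ($E = 2 - 3 = -1$)
$w{\left(j \right)} = 5 - 5 j^{2}$
$\frac{w{\left(-13 \right)}}{1350} + \frac{3972}{-1719} = \frac{5 - 5 \left(-13\right)^{2}}{1350} + \frac{3972}{-1719} = \left(5 - 845\right) \frac{1}{1350} + 3972 \left(- \frac{1}{1719}\right) = \left(5 - 845\right) \frac{1}{1350} - \frac{1324}{573} = \left(-840\right) \frac{1}{1350} - \frac{1324}{573} = - \frac{28}{45} - \frac{1324}{573} = - \frac{25208}{8595}$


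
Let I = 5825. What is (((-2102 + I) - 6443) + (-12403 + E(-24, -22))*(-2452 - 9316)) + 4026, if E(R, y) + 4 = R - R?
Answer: 146006882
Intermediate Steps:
E(R, y) = -4 (E(R, y) = -4 + (R - R) = -4 + 0 = -4)
(((-2102 + I) - 6443) + (-12403 + E(-24, -22))*(-2452 - 9316)) + 4026 = (((-2102 + 5825) - 6443) + (-12403 - 4)*(-2452 - 9316)) + 4026 = ((3723 - 6443) - 12407*(-11768)) + 4026 = (-2720 + 146005576) + 4026 = 146002856 + 4026 = 146006882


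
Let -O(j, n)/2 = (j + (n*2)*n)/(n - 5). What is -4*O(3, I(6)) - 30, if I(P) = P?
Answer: 570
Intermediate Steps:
O(j, n) = -2*(j + 2*n²)/(-5 + n) (O(j, n) = -2*(j + (n*2)*n)/(n - 5) = -2*(j + (2*n)*n)/(-5 + n) = -2*(j + 2*n²)/(-5 + n))
-4*O(3, I(6)) - 30 = -8*(-1*3 - 2*6²)/(-5 + 6) - 30 = -8*(-3 - 2*36)/1 - 30 = -8*(-3 - 72) - 30 = -8*(-75) - 30 = -4*(-150) - 30 = 600 - 30 = 570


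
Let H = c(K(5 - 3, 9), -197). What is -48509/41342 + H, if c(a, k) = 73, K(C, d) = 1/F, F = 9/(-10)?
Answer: 2969457/41342 ≈ 71.827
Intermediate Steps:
F = -9/10 (F = 9*(-1/10) = -9/10 ≈ -0.90000)
K(C, d) = -10/9 (K(C, d) = 1/(-9/10) = -10/9)
H = 73
-48509/41342 + H = -48509/41342 + 73 = 2969457/41342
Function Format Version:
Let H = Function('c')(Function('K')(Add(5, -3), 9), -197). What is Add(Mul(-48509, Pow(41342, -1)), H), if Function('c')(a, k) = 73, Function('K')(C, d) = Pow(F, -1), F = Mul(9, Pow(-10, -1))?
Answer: Rational(2969457, 41342) ≈ 71.827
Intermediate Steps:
F = Rational(-9, 10) (F = Mul(9, Rational(-1, 10)) = Rational(-9, 10) ≈ -0.90000)
Function('K')(C, d) = Rational(-10, 9) (Function('K')(C, d) = Pow(Rational(-9, 10), -1) = Rational(-10, 9))
H = 73
Add(Mul(-48509, Pow(41342, -1)), H) = Add(Mul(-48509, Pow(41342, -1)), 73) = Add(Mul(-48509, Rational(1, 41342)), 73) = Add(Rational(-48509, 41342), 73) = Rational(2969457, 41342)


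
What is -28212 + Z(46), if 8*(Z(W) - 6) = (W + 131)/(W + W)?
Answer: -20759439/736 ≈ -28206.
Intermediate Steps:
Z(W) = 6 + (131 + W)/(16*W) (Z(W) = 6 + ((W + 131)/(W + W))/8 = 6 + ((131 + W)/((2*W)))/8 = 6 + ((131 + W)*(1/(2*W)))/8 = 6 + ((131 + W)/(2*W))/8 = 6 + (131 + W)/(16*W))
-28212 + Z(46) = -28212 + (1/16)*(131 + 97*46)/46 = -28212 + (1/16)*(1/46)*(131 + 4462) = -28212 + (1/16)*(1/46)*4593 = -28212 + 4593/736 = -20759439/736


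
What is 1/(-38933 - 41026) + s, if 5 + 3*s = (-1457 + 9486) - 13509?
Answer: -146191706/79959 ≈ -1828.3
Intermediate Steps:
s = -5485/3 (s = -5/3 + ((-1457 + 9486) - 13509)/3 = -5/3 + (8029 - 13509)/3 = -5/3 + (⅓)*(-5480) = -5/3 - 5480/3 = -5485/3 ≈ -1828.3)
1/(-38933 - 41026) + s = 1/(-38933 - 41026) - 5485/3 = 1/(-79959) - 5485/3 = -1/79959 - 5485/3 = -146191706/79959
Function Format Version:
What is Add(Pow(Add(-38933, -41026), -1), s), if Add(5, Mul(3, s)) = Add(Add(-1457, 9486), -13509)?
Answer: Rational(-146191706, 79959) ≈ -1828.3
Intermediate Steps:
s = Rational(-5485, 3) (s = Add(Rational(-5, 3), Mul(Rational(1, 3), Add(Add(-1457, 9486), -13509))) = Add(Rational(-5, 3), Mul(Rational(1, 3), Add(8029, -13509))) = Add(Rational(-5, 3), Mul(Rational(1, 3), -5480)) = Add(Rational(-5, 3), Rational(-5480, 3)) = Rational(-5485, 3) ≈ -1828.3)
Add(Pow(Add(-38933, -41026), -1), s) = Add(Pow(Add(-38933, -41026), -1), Rational(-5485, 3)) = Add(Pow(-79959, -1), Rational(-5485, 3)) = Add(Rational(-1, 79959), Rational(-5485, 3)) = Rational(-146191706, 79959)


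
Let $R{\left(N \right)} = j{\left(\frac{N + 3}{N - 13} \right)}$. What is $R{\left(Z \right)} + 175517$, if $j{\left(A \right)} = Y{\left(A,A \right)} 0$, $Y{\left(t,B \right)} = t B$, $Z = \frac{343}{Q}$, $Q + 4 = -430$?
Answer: $175517$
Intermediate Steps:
$Q = -434$ ($Q = -4 - 430 = -434$)
$Z = - \frac{49}{62}$ ($Z = \frac{343}{-434} = 343 \left(- \frac{1}{434}\right) = - \frac{49}{62} \approx -0.79032$)
$Y{\left(t,B \right)} = B t$
$j{\left(A \right)} = 0$ ($j{\left(A \right)} = A A 0 = A^{2} \cdot 0 = 0$)
$R{\left(N \right)} = 0$
$R{\left(Z \right)} + 175517 = 0 + 175517 = 175517$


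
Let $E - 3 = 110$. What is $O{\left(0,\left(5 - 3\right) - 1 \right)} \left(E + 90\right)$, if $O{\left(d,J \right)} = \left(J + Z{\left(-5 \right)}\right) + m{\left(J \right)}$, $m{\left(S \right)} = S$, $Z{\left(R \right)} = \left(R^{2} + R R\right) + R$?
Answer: $9541$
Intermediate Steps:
$E = 113$ ($E = 3 + 110 = 113$)
$Z{\left(R \right)} = R + 2 R^{2}$ ($Z{\left(R \right)} = \left(R^{2} + R^{2}\right) + R = 2 R^{2} + R = R + 2 R^{2}$)
$O{\left(d,J \right)} = 45 + 2 J$ ($O{\left(d,J \right)} = \left(J - 5 \left(1 + 2 \left(-5\right)\right)\right) + J = \left(J - 5 \left(1 - 10\right)\right) + J = \left(J - -45\right) + J = \left(J + 45\right) + J = \left(45 + J\right) + J = 45 + 2 J$)
$O{\left(0,\left(5 - 3\right) - 1 \right)} \left(E + 90\right) = \left(45 + 2 \left(\left(5 - 3\right) - 1\right)\right) \left(113 + 90\right) = \left(45 + 2 \left(2 - 1\right)\right) 203 = \left(45 + 2 \cdot 1\right) 203 = \left(45 + 2\right) 203 = 47 \cdot 203 = 9541$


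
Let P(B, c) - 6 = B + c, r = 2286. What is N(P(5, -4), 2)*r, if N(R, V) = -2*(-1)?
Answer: 4572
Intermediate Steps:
P(B, c) = 6 + B + c (P(B, c) = 6 + (B + c) = 6 + B + c)
N(R, V) = 2
N(P(5, -4), 2)*r = 2*2286 = 4572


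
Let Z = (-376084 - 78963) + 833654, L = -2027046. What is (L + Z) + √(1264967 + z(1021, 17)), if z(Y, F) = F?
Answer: -1648439 + 14*√6454 ≈ -1.6473e+6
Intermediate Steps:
Z = 378607 (Z = -455047 + 833654 = 378607)
(L + Z) + √(1264967 + z(1021, 17)) = (-2027046 + 378607) + √(1264967 + 17) = -1648439 + √1264984 = -1648439 + 14*√6454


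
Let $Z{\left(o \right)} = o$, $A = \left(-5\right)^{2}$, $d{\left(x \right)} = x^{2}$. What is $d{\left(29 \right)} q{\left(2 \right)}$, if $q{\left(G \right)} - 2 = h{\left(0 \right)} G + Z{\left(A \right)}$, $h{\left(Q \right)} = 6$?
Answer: $32799$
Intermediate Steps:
$A = 25$
$q{\left(G \right)} = 27 + 6 G$ ($q{\left(G \right)} = 2 + \left(6 G + 25\right) = 2 + \left(25 + 6 G\right) = 27 + 6 G$)
$d{\left(29 \right)} q{\left(2 \right)} = 29^{2} \left(27 + 6 \cdot 2\right) = 841 \left(27 + 12\right) = 841 \cdot 39 = 32799$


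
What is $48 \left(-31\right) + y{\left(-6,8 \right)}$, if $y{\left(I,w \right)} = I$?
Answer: $-1494$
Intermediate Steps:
$48 \left(-31\right) + y{\left(-6,8 \right)} = 48 \left(-31\right) - 6 = -1488 - 6 = -1494$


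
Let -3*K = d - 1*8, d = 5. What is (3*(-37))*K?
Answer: -111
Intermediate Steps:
K = 1 (K = -(5 - 1*8)/3 = -(5 - 8)/3 = -⅓*(-3) = 1)
(3*(-37))*K = (3*(-37))*1 = -111*1 = -111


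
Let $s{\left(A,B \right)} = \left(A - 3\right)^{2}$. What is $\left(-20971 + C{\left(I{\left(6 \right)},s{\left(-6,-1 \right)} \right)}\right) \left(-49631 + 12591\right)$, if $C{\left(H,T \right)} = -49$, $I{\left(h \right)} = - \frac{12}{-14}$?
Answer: $778580800$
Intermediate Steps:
$s{\left(A,B \right)} = \left(-3 + A\right)^{2}$
$I{\left(h \right)} = \frac{6}{7}$ ($I{\left(h \right)} = \left(-12\right) \left(- \frac{1}{14}\right) = \frac{6}{7}$)
$\left(-20971 + C{\left(I{\left(6 \right)},s{\left(-6,-1 \right)} \right)}\right) \left(-49631 + 12591\right) = \left(-20971 - 49\right) \left(-49631 + 12591\right) = \left(-21020\right) \left(-37040\right) = 778580800$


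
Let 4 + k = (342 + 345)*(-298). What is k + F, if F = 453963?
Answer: 249233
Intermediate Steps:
k = -204730 (k = -4 + (342 + 345)*(-298) = -4 + 687*(-298) = -4 - 204726 = -204730)
k + F = -204730 + 453963 = 249233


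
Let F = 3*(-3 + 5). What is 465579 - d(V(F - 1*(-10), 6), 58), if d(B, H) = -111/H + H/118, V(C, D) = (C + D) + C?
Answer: 1593216205/3422 ≈ 4.6558e+5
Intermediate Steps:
F = 6 (F = 3*2 = 6)
V(C, D) = D + 2*C
d(B, H) = -111/H + H/118 (d(B, H) = -111/H + H*(1/118) = -111/H + H/118)
465579 - d(V(F - 1*(-10), 6), 58) = 465579 - (-111/58 + (1/118)*58) = 465579 - (-111*1/58 + 29/59) = 465579 - (-111/58 + 29/59) = 465579 - 1*(-4867/3422) = 465579 + 4867/3422 = 1593216205/3422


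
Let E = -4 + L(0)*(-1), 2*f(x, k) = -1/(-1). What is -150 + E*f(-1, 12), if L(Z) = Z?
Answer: -152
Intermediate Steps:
f(x, k) = ½ (f(x, k) = (-1/(-1))/2 = (-1*(-1))/2 = (½)*1 = ½)
E = -4 (E = -4 + 0*(-1) = -4 + 0 = -4)
-150 + E*f(-1, 12) = -150 - 4*½ = -150 - 2 = -152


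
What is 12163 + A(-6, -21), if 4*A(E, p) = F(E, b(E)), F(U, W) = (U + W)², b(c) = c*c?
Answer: 12388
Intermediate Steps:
b(c) = c²
A(E, p) = (E + E²)²/4
12163 + A(-6, -21) = 12163 + (¼)*(-6)²*(1 - 6)² = 12163 + (¼)*36*(-5)² = 12163 + (¼)*36*25 = 12163 + 225 = 12388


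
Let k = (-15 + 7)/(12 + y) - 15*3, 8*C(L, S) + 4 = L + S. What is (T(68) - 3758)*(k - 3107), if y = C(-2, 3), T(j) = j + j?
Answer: 1061970400/93 ≈ 1.1419e+7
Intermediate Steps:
T(j) = 2*j
C(L, S) = -½ + L/8 + S/8 (C(L, S) = -½ + (L + S)/8 = -½ + (L/8 + S/8) = -½ + L/8 + S/8)
y = -3/8 (y = -½ + (⅛)*(-2) + (⅛)*3 = -½ - ¼ + 3/8 = -3/8 ≈ -0.37500)
k = -4249/93 (k = (-15 + 7)/(12 - 3/8) - 15*3 = -8/93/8 - 45 = -8*8/93 - 45 = -64/93 - 45 = -4249/93 ≈ -45.688)
(T(68) - 3758)*(k - 3107) = (2*68 - 3758)*(-4249/93 - 3107) = (136 - 3758)*(-293200/93) = -3622*(-293200/93) = 1061970400/93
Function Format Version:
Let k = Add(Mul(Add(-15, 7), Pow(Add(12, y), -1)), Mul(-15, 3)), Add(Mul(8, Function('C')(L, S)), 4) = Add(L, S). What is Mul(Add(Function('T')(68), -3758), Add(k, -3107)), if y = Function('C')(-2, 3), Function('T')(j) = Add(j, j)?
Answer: Rational(1061970400, 93) ≈ 1.1419e+7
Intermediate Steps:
Function('T')(j) = Mul(2, j)
Function('C')(L, S) = Add(Rational(-1, 2), Mul(Rational(1, 8), L), Mul(Rational(1, 8), S)) (Function('C')(L, S) = Add(Rational(-1, 2), Mul(Rational(1, 8), Add(L, S))) = Add(Rational(-1, 2), Add(Mul(Rational(1, 8), L), Mul(Rational(1, 8), S))) = Add(Rational(-1, 2), Mul(Rational(1, 8), L), Mul(Rational(1, 8), S)))
y = Rational(-3, 8) (y = Add(Rational(-1, 2), Mul(Rational(1, 8), -2), Mul(Rational(1, 8), 3)) = Add(Rational(-1, 2), Rational(-1, 4), Rational(3, 8)) = Rational(-3, 8) ≈ -0.37500)
k = Rational(-4249, 93) (k = Add(Mul(Add(-15, 7), Pow(Add(12, Rational(-3, 8)), -1)), Mul(-15, 3)) = Add(Mul(-8, Pow(Rational(93, 8), -1)), -45) = Add(Mul(-8, Rational(8, 93)), -45) = Add(Rational(-64, 93), -45) = Rational(-4249, 93) ≈ -45.688)
Mul(Add(Function('T')(68), -3758), Add(k, -3107)) = Mul(Add(Mul(2, 68), -3758), Add(Rational(-4249, 93), -3107)) = Mul(Add(136, -3758), Rational(-293200, 93)) = Mul(-3622, Rational(-293200, 93)) = Rational(1061970400, 93)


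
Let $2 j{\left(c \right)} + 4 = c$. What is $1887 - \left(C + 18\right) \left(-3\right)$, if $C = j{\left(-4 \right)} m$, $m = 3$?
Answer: $1905$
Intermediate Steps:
$j{\left(c \right)} = -2 + \frac{c}{2}$
$C = -12$ ($C = \left(-2 + \frac{1}{2} \left(-4\right)\right) 3 = \left(-2 - 2\right) 3 = \left(-4\right) 3 = -12$)
$1887 - \left(C + 18\right) \left(-3\right) = 1887 - \left(-12 + 18\right) \left(-3\right) = 1887 - 6 \left(-3\right) = 1887 - -18 = 1887 + 18 = 1905$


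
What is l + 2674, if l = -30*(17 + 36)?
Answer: 1084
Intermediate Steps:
l = -1590 (l = -30*53 = -1590)
l + 2674 = -1590 + 2674 = 1084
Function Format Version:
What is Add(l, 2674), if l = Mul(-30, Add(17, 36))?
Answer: 1084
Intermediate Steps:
l = -1590 (l = Mul(-30, 53) = -1590)
Add(l, 2674) = Add(-1590, 2674) = 1084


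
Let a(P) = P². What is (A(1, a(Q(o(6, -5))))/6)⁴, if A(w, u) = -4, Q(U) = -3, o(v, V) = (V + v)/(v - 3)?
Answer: 16/81 ≈ 0.19753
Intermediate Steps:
o(v, V) = (V + v)/(-3 + v)
(A(1, a(Q(o(6, -5))))/6)⁴ = (-4/6)⁴ = (-4*⅙)⁴ = (-⅔)⁴ = 16/81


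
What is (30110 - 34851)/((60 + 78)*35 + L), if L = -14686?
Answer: 431/896 ≈ 0.48103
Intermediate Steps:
(30110 - 34851)/((60 + 78)*35 + L) = (30110 - 34851)/((60 + 78)*35 - 14686) = -4741/(138*35 - 14686) = -4741/(4830 - 14686) = -4741/(-9856) = -4741*(-1/9856) = 431/896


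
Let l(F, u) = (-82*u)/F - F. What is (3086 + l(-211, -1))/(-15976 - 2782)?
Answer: -695585/3957938 ≈ -0.17574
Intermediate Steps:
l(F, u) = -F - 82*u/F (l(F, u) = -82*u/F - F = -F - 82*u/F)
(3086 + l(-211, -1))/(-15976 - 2782) = (3086 + (-1*(-211) - 82*(-1)/(-211)))/(-15976 - 2782) = (3086 + (211 - 82*(-1)*(-1/211)))/(-18758) = (3086 + (211 - 82/211))*(-1/18758) = (3086 + 44439/211)*(-1/18758) = (695585/211)*(-1/18758) = -695585/3957938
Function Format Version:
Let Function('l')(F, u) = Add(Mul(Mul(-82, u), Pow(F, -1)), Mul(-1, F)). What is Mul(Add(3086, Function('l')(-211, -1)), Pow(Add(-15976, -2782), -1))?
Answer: Rational(-695585, 3957938) ≈ -0.17574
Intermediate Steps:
Function('l')(F, u) = Add(Mul(-1, F), Mul(-82, u, Pow(F, -1))) (Function('l')(F, u) = Add(Mul(-82, u, Pow(F, -1)), Mul(-1, F)) = Add(Mul(-1, F), Mul(-82, u, Pow(F, -1))))
Mul(Add(3086, Function('l')(-211, -1)), Pow(Add(-15976, -2782), -1)) = Mul(Add(3086, Add(Mul(-1, -211), Mul(-82, -1, Pow(-211, -1)))), Pow(Add(-15976, -2782), -1)) = Mul(Add(3086, Add(211, Mul(-82, -1, Rational(-1, 211)))), Pow(-18758, -1)) = Mul(Add(3086, Add(211, Rational(-82, 211))), Rational(-1, 18758)) = Mul(Add(3086, Rational(44439, 211)), Rational(-1, 18758)) = Mul(Rational(695585, 211), Rational(-1, 18758)) = Rational(-695585, 3957938)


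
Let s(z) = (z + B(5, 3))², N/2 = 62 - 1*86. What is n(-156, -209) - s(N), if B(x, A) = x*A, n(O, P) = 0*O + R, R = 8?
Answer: -1081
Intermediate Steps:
n(O, P) = 8 (n(O, P) = 0*O + 8 = 0 + 8 = 8)
B(x, A) = A*x
N = -48 (N = 2*(62 - 1*86) = 2*(62 - 86) = 2*(-24) = -48)
s(z) = (15 + z)² (s(z) = (z + 3*5)² = (z + 15)² = (15 + z)²)
n(-156, -209) - s(N) = 8 - (15 - 48)² = 8 - 1*(-33)² = 8 - 1*1089 = 8 - 1089 = -1081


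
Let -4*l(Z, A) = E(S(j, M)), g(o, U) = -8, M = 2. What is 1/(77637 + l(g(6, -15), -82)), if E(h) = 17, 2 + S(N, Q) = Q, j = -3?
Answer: 4/310531 ≈ 1.2881e-5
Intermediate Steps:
S(N, Q) = -2 + Q
l(Z, A) = -17/4 (l(Z, A) = -¼*17 = -17/4)
1/(77637 + l(g(6, -15), -82)) = 1/(77637 - 17/4) = 1/(310531/4) = 4/310531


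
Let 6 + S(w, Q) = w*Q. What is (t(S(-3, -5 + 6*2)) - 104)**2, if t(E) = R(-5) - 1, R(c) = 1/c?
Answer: 276676/25 ≈ 11067.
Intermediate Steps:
R(c) = 1/c
S(w, Q) = -6 + Q*w (S(w, Q) = -6 + w*Q = -6 + Q*w)
t(E) = -6/5 (t(E) = 1/(-5) - 1 = -1/5 - 1 = -6/5)
(t(S(-3, -5 + 6*2)) - 104)**2 = (-6/5 - 104)**2 = (-526/5)**2 = 276676/25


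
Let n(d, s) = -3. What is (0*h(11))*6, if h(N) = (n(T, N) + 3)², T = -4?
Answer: 0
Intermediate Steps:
h(N) = 0 (h(N) = (-3 + 3)² = 0² = 0)
(0*h(11))*6 = (0*0)*6 = 0*6 = 0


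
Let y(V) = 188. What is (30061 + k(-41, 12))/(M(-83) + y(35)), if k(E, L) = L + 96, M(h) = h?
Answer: 30169/105 ≈ 287.32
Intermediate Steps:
k(E, L) = 96 + L
(30061 + k(-41, 12))/(M(-83) + y(35)) = (30061 + (96 + 12))/(-83 + 188) = (30061 + 108)/105 = 30169*(1/105) = 30169/105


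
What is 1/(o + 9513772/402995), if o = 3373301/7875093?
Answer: 3173623103535/76281262717291 ≈ 0.041604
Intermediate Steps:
o = 3373301/7875093 (o = 3373301*(1/7875093) = 3373301/7875093 ≈ 0.42835)
1/(o + 9513772/402995) = 1/(3373301/7875093 + 9513772/402995) = 1/(76281262717291/3173623103535) = 3173623103535/76281262717291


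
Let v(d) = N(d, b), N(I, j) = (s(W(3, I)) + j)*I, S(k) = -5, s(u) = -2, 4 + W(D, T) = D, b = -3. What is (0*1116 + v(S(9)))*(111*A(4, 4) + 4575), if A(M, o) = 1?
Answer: 117150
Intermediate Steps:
W(D, T) = -4 + D
N(I, j) = I*(-2 + j) (N(I, j) = (-2 + j)*I = I*(-2 + j))
v(d) = -5*d (v(d) = d*(-2 - 3) = d*(-5) = -5*d)
(0*1116 + v(S(9)))*(111*A(4, 4) + 4575) = (0*1116 - 5*(-5))*(111*1 + 4575) = (0 + 25)*(111 + 4575) = 25*4686 = 117150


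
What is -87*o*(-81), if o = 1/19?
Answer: 7047/19 ≈ 370.89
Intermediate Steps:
o = 1/19 ≈ 0.052632
-87*o*(-81) = -87*1/19*(-81) = -87/19*(-81) = 7047/19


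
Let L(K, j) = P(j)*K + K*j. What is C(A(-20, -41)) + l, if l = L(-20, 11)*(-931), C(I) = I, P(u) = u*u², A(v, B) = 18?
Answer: 24988058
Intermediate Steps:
P(u) = u³
L(K, j) = K*j + K*j³ (L(K, j) = j³*K + K*j = K*j³ + K*j = K*j + K*j³)
l = 24988040 (l = -20*11*(1 + 11²)*(-931) = -20*11*(1 + 121)*(-931) = -20*11*122*(-931) = -26840*(-931) = 24988040)
C(A(-20, -41)) + l = 18 + 24988040 = 24988058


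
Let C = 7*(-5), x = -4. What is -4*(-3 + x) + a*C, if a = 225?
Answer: -7847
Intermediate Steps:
C = -35
-4*(-3 + x) + a*C = -4*(-3 - 4) + 225*(-35) = -4*(-7) - 7875 = 28 - 7875 = -7847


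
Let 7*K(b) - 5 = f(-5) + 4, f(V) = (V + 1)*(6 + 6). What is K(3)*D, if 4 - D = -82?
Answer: -3354/7 ≈ -479.14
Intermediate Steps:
D = 86 (D = 4 - 1*(-82) = 4 + 82 = 86)
f(V) = 12 + 12*V (f(V) = (1 + V)*12 = 12 + 12*V)
K(b) = -39/7 (K(b) = 5/7 + ((12 + 12*(-5)) + 4)/7 = 5/7 + ((12 - 60) + 4)/7 = 5/7 + (-48 + 4)/7 = 5/7 + (⅐)*(-44) = 5/7 - 44/7 = -39/7)
K(3)*D = -39/7*86 = -3354/7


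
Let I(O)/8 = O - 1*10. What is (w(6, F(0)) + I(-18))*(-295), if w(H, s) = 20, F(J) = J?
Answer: 60180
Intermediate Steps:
I(O) = -80 + 8*O (I(O) = 8*(O - 1*10) = 8*(O - 10) = 8*(-10 + O) = -80 + 8*O)
(w(6, F(0)) + I(-18))*(-295) = (20 + (-80 + 8*(-18)))*(-295) = (20 + (-80 - 144))*(-295) = (20 - 224)*(-295) = -204*(-295) = 60180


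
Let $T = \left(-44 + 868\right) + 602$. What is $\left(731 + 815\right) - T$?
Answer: $120$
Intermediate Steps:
$T = 1426$ ($T = 824 + 602 = 1426$)
$\left(731 + 815\right) - T = \left(731 + 815\right) - 1426 = 1546 - 1426 = 120$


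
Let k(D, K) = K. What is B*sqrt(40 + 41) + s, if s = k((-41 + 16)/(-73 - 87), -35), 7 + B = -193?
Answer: -1835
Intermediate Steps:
B = -200 (B = -7 - 193 = -200)
s = -35
B*sqrt(40 + 41) + s = -200*sqrt(40 + 41) - 35 = -200*sqrt(81) - 35 = -200*9 - 35 = -1800 - 35 = -1835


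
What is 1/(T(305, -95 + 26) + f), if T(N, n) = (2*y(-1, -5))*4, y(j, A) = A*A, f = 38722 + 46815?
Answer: 1/85737 ≈ 1.1664e-5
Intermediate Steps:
f = 85537
y(j, A) = A**2
T(N, n) = 200 (T(N, n) = (2*(-5)**2)*4 = (2*25)*4 = 50*4 = 200)
1/(T(305, -95 + 26) + f) = 1/(200 + 85537) = 1/85737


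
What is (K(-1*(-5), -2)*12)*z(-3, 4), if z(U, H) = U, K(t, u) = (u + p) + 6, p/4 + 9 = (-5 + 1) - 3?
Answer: 2160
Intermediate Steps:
p = -64 (p = -36 + 4*((-5 + 1) - 3) = -36 + 4*(-4 - 3) = -36 + 4*(-7) = -36 - 28 = -64)
K(t, u) = -58 + u (K(t, u) = (u - 64) + 6 = (-64 + u) + 6 = -58 + u)
(K(-1*(-5), -2)*12)*z(-3, 4) = ((-58 - 2)*12)*(-3) = -60*12*(-3) = -720*(-3) = 2160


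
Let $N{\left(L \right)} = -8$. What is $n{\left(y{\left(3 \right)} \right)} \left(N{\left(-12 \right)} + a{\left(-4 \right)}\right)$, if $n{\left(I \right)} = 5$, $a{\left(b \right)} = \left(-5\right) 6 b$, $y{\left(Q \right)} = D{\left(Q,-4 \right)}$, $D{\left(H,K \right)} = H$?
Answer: $560$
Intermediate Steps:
$y{\left(Q \right)} = Q$
$a{\left(b \right)} = - 30 b$
$n{\left(y{\left(3 \right)} \right)} \left(N{\left(-12 \right)} + a{\left(-4 \right)}\right) = 5 \left(-8 - -120\right) = 5 \left(-8 + 120\right) = 5 \cdot 112 = 560$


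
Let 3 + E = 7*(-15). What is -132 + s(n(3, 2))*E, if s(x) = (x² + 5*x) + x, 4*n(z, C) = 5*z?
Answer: -16323/4 ≈ -4080.8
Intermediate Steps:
E = -108 (E = -3 + 7*(-15) = -3 - 105 = -108)
n(z, C) = 5*z/4 (n(z, C) = (5*z)/4 = 5*z/4)
s(x) = x² + 6*x
-132 + s(n(3, 2))*E = -132 + (((5/4)*3)*(6 + (5/4)*3))*(-108) = -132 + (15*(6 + 15/4)/4)*(-108) = -132 + ((15/4)*(39/4))*(-108) = -132 + (585/16)*(-108) = -132 - 15795/4 = -16323/4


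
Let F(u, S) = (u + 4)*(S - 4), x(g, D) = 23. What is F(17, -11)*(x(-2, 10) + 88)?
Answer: -34965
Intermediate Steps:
F(u, S) = (-4 + S)*(4 + u) (F(u, S) = (4 + u)*(-4 + S) = (-4 + S)*(4 + u))
F(17, -11)*(x(-2, 10) + 88) = (-16 - 4*17 + 4*(-11) - 11*17)*(23 + 88) = (-16 - 68 - 44 - 187)*111 = -315*111 = -34965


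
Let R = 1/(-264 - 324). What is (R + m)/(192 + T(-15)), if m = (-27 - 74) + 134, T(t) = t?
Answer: 19403/104076 ≈ 0.18643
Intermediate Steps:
R = -1/588 (R = 1/(-588) = -1/588 ≈ -0.0017007)
m = 33 (m = -101 + 134 = 33)
(R + m)/(192 + T(-15)) = (-1/588 + 33)/(192 - 15) = (19403/588)/177 = (19403/588)*(1/177) = 19403/104076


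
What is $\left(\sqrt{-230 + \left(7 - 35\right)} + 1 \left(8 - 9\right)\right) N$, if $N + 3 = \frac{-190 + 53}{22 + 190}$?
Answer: $\frac{773}{212} - \frac{773 i \sqrt{258}}{212} \approx 3.6462 - 58.567 i$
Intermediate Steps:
$N = - \frac{773}{212}$ ($N = -3 + \frac{-190 + 53}{22 + 190} = -3 - \frac{137}{212} = - \frac{773}{212} \approx -3.6462$)
$\left(\sqrt{-230 + \left(7 - 35\right)} + 1 \left(8 - 9\right)\right) N = \left(\sqrt{-230 + \left(7 - 35\right)} + 1 \left(8 - 9\right)\right) \left(- \frac{773}{212}\right) = \left(\sqrt{-230 + \left(7 - 35\right)} + 1 \left(-1\right)\right) \left(- \frac{773}{212}\right) = \left(\sqrt{-230 - 28} - 1\right) \left(- \frac{773}{212}\right) = \left(\sqrt{-258} - 1\right) \left(- \frac{773}{212}\right) = \left(i \sqrt{258} - 1\right) \left(- \frac{773}{212}\right) = \left(-1 + i \sqrt{258}\right) \left(- \frac{773}{212}\right) = \frac{773}{212} - \frac{773 i \sqrt{258}}{212}$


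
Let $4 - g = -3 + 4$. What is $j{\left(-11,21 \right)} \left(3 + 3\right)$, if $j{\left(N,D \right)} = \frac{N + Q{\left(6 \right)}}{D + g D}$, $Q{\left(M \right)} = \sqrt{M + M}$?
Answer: $- \frac{11}{14} + \frac{\sqrt{3}}{7} \approx -0.53828$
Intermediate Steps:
$Q{\left(M \right)} = \sqrt{2} \sqrt{M}$ ($Q{\left(M \right)} = \sqrt{2 M} = \sqrt{2} \sqrt{M}$)
$g = 3$ ($g = 4 - \left(-3 + 4\right) = 4 - 1 = 3$)
$j{\left(N,D \right)} = \frac{N + 2 \sqrt{3}}{4 D}$ ($j{\left(N,D \right)} = \frac{N + \sqrt{2} \sqrt{6}}{D + 3 D} = \frac{N + 2 \sqrt{3}}{4 D}$)
$j{\left(-11,21 \right)} \left(3 + 3\right) = \frac{-11 + 2 \sqrt{3}}{4 \cdot 21} \left(3 + 3\right) = \frac{1}{4} \cdot \frac{1}{21} \left(-11 + 2 \sqrt{3}\right) 6 = \left(- \frac{11}{84} + \frac{\sqrt{3}}{42}\right) 6 = - \frac{11}{14} + \frac{\sqrt{3}}{7}$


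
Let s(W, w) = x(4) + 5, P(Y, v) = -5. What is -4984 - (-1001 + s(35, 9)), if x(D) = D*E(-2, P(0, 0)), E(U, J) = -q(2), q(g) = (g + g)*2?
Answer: -3956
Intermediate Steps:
q(g) = 4*g (q(g) = (2*g)*2 = 4*g)
E(U, J) = -8 (E(U, J) = -4*2 = -1*8 = -8)
x(D) = -8*D (x(D) = D*(-8) = -8*D)
s(W, w) = -27 (s(W, w) = -8*4 + 5 = -32 + 5 = -27)
-4984 - (-1001 + s(35, 9)) = -4984 - (-1001 - 27) = -4984 - 1*(-1028) = -4984 + 1028 = -3956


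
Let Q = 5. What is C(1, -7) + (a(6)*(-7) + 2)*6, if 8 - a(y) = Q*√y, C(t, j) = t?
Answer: -323 + 210*√6 ≈ 191.39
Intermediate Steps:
a(y) = 8 - 5*√y
C(1, -7) + (a(6)*(-7) + 2)*6 = 1 + ((8 - 5*√6)*(-7) + 2)*6 = 1 + ((-56 + 35*√6) + 2)*6 = 1 + (-54 + 35*√6)*6 = 1 + (-324 + 210*√6) = -323 + 210*√6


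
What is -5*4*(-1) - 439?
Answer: -419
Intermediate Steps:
-5*4*(-1) - 439 = -20*(-1) - 439 = 20 - 439 = -419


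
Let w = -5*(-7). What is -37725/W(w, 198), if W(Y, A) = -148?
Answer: 37725/148 ≈ 254.90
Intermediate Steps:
w = 35
-37725/W(w, 198) = -37725/(-148) = -37725*(-1/148) = 37725/148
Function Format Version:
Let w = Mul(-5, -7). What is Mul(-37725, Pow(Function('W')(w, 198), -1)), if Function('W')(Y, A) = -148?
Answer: Rational(37725, 148) ≈ 254.90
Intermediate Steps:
w = 35
Mul(-37725, Pow(Function('W')(w, 198), -1)) = Mul(-37725, Pow(-148, -1)) = Mul(-37725, Rational(-1, 148)) = Rational(37725, 148)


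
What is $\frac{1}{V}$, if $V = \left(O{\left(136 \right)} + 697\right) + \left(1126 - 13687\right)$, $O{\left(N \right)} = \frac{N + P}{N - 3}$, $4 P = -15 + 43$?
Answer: $- \frac{133}{1577769} \approx -8.4296 \cdot 10^{-5}$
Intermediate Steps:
$P = 7$ ($P = \frac{-15 + 43}{4} = \frac{1}{4} \cdot 28 = 7$)
$O{\left(N \right)} = \frac{7 + N}{-3 + N}$ ($O{\left(N \right)} = \frac{N + 7}{N - 3} = \frac{7 + N}{-3 + N}$)
$V = - \frac{1577769}{133}$ ($V = \left(\frac{7 + 136}{-3 + 136} + 697\right) + \left(1126 - 13687\right) = \left(\frac{1}{133} \cdot 143 + 697\right) + \left(1126 - 13687\right) = \left(\frac{1}{133} \cdot 143 + 697\right) - 12561 = \left(\frac{143}{133} + 697\right) - 12561 = \frac{92844}{133} - 12561 = - \frac{1577769}{133} \approx -11863.0$)
$\frac{1}{V} = \frac{1}{- \frac{1577769}{133}} = - \frac{133}{1577769}$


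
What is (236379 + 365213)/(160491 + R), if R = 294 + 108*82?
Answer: 601592/169641 ≈ 3.5463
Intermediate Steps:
R = 9150 (R = 294 + 8856 = 9150)
(236379 + 365213)/(160491 + R) = (236379 + 365213)/(160491 + 9150) = 601592/169641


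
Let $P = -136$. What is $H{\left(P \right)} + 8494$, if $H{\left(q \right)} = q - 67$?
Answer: $8291$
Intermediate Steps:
$H{\left(q \right)} = -67 + q$
$H{\left(P \right)} + 8494 = \left(-67 - 136\right) + 8494 = -203 + 8494 = 8291$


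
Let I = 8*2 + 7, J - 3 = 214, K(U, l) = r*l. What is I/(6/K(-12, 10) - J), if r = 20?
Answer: -2300/21697 ≈ -0.10601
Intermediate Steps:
K(U, l) = 20*l
J = 217 (J = 3 + 214 = 217)
I = 23 (I = 16 + 7 = 23)
I/(6/K(-12, 10) - J) = 23/(6/((20*10)) - 1*217) = 23/(6/200 - 217) = 23/(6*(1/200) - 217) = 23/(3/100 - 217) = 23/(-21697/100) = 23*(-100/21697) = -2300/21697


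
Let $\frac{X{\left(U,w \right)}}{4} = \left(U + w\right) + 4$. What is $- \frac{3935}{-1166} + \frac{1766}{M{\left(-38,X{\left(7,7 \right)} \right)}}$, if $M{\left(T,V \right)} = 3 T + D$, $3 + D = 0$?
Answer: $- \frac{1598761}{136422} \approx -11.719$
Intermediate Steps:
$D = -3$ ($D = -3 + 0 = -3$)
$X{\left(U,w \right)} = 16 + 4 U + 4 w$ ($X{\left(U,w \right)} = 4 \left(\left(U + w\right) + 4\right) = 4 \left(4 + U + w\right) = 16 + 4 U + 4 w$)
$M{\left(T,V \right)} = -3 + 3 T$ ($M{\left(T,V \right)} = 3 T - 3 = -3 + 3 T$)
$- \frac{3935}{-1166} + \frac{1766}{M{\left(-38,X{\left(7,7 \right)} \right)}} = - \frac{3935}{-1166} + \frac{1766}{-3 + 3 \left(-38\right)} = \left(-3935\right) \left(- \frac{1}{1166}\right) + \frac{1766}{-3 - 114} = \frac{3935}{1166} + \frac{1766}{-117} = \frac{3935}{1166} + 1766 \left(- \frac{1}{117}\right) = \frac{3935}{1166} - \frac{1766}{117} = - \frac{1598761}{136422}$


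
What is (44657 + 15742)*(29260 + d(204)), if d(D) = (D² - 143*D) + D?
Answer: 2531201292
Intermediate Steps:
d(D) = D² - 142*D
(44657 + 15742)*(29260 + d(204)) = (44657 + 15742)*(29260 + 204*(-142 + 204)) = 60399*(29260 + 204*62) = 60399*(29260 + 12648) = 60399*41908 = 2531201292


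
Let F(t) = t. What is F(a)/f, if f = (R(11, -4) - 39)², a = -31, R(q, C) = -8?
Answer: -31/2209 ≈ -0.014033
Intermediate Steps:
f = 2209 (f = (-8 - 39)² = (-47)² = 2209)
F(a)/f = -31/2209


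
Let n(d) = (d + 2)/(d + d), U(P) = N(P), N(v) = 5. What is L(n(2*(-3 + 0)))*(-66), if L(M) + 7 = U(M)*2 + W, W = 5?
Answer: -528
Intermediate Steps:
U(P) = 5
n(d) = (2 + d)/(2*d) (n(d) = (2 + d)/((2*d)) = (2 + d)*(1/(2*d)) = (2 + d)/(2*d))
L(M) = 8 (L(M) = -7 + (5*2 + 5) = -7 + (10 + 5) = -7 + 15 = 8)
L(n(2*(-3 + 0)))*(-66) = 8*(-66) = -528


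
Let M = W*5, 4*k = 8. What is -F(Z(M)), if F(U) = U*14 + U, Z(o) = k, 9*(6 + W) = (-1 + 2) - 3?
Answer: -30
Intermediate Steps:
W = -56/9 (W = -6 + ((-1 + 2) - 3)/9 = -6 + (1 - 3)/9 = -6 + (1/9)*(-2) = -6 - 2/9 = -56/9 ≈ -6.2222)
k = 2 (k = (1/4)*8 = 2)
M = -280/9 (M = -56/9*5 = -280/9 ≈ -31.111)
Z(o) = 2
F(U) = 15*U (F(U) = 14*U + U = 15*U)
-F(Z(M)) = -15*2 = -1*30 = -30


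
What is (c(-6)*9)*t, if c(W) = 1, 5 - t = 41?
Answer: -324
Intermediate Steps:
t = -36 (t = 5 - 1*41 = 5 - 41 = -36)
(c(-6)*9)*t = (1*9)*(-36) = 9*(-36) = -324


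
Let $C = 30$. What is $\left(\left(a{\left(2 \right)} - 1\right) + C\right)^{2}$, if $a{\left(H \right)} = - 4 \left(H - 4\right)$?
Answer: $1369$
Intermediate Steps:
$a{\left(H \right)} = 16 - 4 H$ ($a{\left(H \right)} = - 4 \left(-4 + H\right) = 16 - 4 H$)
$\left(\left(a{\left(2 \right)} - 1\right) + C\right)^{2} = \left(\left(\left(16 - 8\right) - 1\right) + 30\right)^{2} = \left(\left(8 - 1\right) + 30\right)^{2} = \left(7 + 30\right)^{2} = 37^{2} = 1369$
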